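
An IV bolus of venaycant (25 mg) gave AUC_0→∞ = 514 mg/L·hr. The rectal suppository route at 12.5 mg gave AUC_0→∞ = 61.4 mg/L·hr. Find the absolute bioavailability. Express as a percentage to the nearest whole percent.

F = (AUC_ev / D_ev) / (AUC_iv / D_iv)
  = (61.4/12.5) / (514/25)
  = 4.912 / 20.56 = 0.2389
  = 23.89%

F = 24%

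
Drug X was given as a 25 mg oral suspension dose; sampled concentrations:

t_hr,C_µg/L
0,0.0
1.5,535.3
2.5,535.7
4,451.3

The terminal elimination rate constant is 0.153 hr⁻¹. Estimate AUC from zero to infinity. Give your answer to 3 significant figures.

AUC = 4630 µg/L·hr

Trapezoidal AUC_0→4:
  [0→1.5]: (0.0+535.3)/2 × 1.5 = 401.475
  [1.5→2.5]: (535.3+535.7)/2 × 1 = 535.5
  [2.5→4]: (535.7+451.3)/2 × 1.5 = 740.25
  Sum = 1677.225 µg/L·hr
Extrapolated tail: C_last / k_e = 451.3 / 0.153 = 2949.673
AUC_0→∞ = 1677.225 + 2949.673 = 4626.898 µg/L·hr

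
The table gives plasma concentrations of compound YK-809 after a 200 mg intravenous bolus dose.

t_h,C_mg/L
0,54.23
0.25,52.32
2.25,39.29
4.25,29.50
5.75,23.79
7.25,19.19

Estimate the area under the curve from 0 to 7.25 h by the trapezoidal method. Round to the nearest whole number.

Trapezoidal AUC_0→7.25:
  [0→0.25]: (54.23+52.32)/2 × 0.25 = 13.31875
  [0.25→2.25]: (52.32+39.29)/2 × 2 = 91.61
  [2.25→4.25]: (39.29+29.50)/2 × 2 = 68.79
  [4.25→5.75]: (29.50+23.79)/2 × 1.5 = 39.9675
  [5.75→7.25]: (23.79+19.19)/2 × 1.5 = 32.235
  Sum = 245.92125 mg/L·h

AUC = 246 mg/L·h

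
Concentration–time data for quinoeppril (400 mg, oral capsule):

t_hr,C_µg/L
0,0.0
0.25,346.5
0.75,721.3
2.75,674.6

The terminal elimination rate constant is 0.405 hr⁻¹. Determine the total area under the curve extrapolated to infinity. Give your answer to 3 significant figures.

Trapezoidal AUC_0→2.75:
  [0→0.25]: (0.0+346.5)/2 × 0.25 = 43.3125
  [0.25→0.75]: (346.5+721.3)/2 × 0.5 = 266.95
  [0.75→2.75]: (721.3+674.6)/2 × 2 = 1395.9
  Sum = 1706.1625 µg/L·hr
Extrapolated tail: C_last / k_e = 674.6 / 0.405 = 1665.679
AUC_0→∞ = 1706.1625 + 1665.679 = 3371.8415 µg/L·hr

AUC = 3370 µg/L·hr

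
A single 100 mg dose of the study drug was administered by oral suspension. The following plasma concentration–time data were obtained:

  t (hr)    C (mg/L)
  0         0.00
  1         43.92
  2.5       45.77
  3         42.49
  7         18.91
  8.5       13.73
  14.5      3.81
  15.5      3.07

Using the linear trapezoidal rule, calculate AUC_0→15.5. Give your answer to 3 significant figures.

AUC = 315 mg/L·hr

Trapezoidal AUC_0→15.5:
  [0→1]: (0.00+43.92)/2 × 1 = 21.96
  [1→2.5]: (43.92+45.77)/2 × 1.5 = 67.2675
  [2.5→3]: (45.77+42.49)/2 × 0.5 = 22.065
  [3→7]: (42.49+18.91)/2 × 4 = 122.8
  [7→8.5]: (18.91+13.73)/2 × 1.5 = 24.48
  [8.5→14.5]: (13.73+3.81)/2 × 6 = 52.62
  [14.5→15.5]: (3.81+3.07)/2 × 1 = 3.44
  Sum = 314.6325 mg/L·hr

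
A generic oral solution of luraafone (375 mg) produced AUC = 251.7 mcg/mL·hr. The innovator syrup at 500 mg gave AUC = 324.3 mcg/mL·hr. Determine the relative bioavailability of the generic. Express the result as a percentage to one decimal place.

F_rel = 103.5%

F_rel = (AUC_test/D_test) / (AUC_ref/D_ref)
      = (251.7/375) / (324.3/500)
      = 0.6712 / 0.6486 = 1.0348 = 103.48%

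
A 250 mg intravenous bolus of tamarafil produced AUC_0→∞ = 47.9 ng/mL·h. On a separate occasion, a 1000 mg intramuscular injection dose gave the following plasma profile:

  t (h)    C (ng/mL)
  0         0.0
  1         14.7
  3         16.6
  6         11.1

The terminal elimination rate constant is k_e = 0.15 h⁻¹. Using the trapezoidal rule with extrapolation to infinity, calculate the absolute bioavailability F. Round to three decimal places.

Trapezoidal AUC_0→6 (intramuscular injection):
  [0→1]: (0.0+14.7)/2 × 1 = 7.35
  [1→3]: (14.7+16.6)/2 × 2 = 31.3
  [3→6]: (16.6+11.1)/2 × 3 = 41.55
  Sum = 80.2 ng/mL·h
Tail: C_last/k_e = 11.1/0.15 = 74.000
AUC_0→∞ (intramuscular injection) = 80.2 + 74.000 = 154.2 ng/mL·h
F = (AUC_ev/D_ev)/(AUC_iv/D_iv) = (154.2/1000)/(47.9/250) = 0.1542/0.1916 = 0.8048

F = 0.805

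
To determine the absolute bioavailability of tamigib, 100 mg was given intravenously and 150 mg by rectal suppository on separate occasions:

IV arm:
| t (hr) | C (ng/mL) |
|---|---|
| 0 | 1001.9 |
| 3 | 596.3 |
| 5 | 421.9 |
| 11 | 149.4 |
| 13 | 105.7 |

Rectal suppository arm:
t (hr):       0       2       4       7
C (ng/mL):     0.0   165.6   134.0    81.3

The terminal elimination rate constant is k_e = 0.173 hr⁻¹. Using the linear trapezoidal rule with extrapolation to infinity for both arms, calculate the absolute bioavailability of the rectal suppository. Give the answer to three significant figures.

Trapezoidal AUC_0→13 (IV):
  [0→3]: (1001.9+596.3)/2 × 3 = 2397.3
  [3→5]: (596.3+421.9)/2 × 2 = 1018.2
  [5→11]: (421.9+149.4)/2 × 6 = 1713.9
  [11→13]: (149.4+105.7)/2 × 2 = 255.1
  Sum = 5384.5 ng/mL·hr
IV tail: 105.7/0.173 = 610.983; AUC_iv,0→∞ = 5384.5 + 610.983 = 5995.483 ng/mL·hr
Trapezoidal AUC_0→7 (rectal suppository):
  [0→2]: (0.0+165.6)/2 × 2 = 165.6
  [2→4]: (165.6+134.0)/2 × 2 = 299.6
  [4→7]: (134.0+81.3)/2 × 3 = 322.95
  Sum = 788.15 ng/mL·hr
rectal suppository tail: 81.3/0.173 = 469.942; AUC_ev,0→∞ = 788.15 + 469.942 = 1258.092 ng/mL·hr
F = (AUC_ev/D_ev)/(AUC_iv/D_iv) = (1258.092/150)/(5995.483/100) = 8.38728/59.95483 = 0.1399

F = 0.140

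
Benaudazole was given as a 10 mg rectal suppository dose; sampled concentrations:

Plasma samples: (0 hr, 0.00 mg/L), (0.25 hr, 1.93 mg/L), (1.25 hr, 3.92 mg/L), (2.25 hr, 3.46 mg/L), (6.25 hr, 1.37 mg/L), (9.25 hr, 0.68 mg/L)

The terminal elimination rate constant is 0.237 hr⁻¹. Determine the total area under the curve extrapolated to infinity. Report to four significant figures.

AUC = 22.46 mg/L·hr

Trapezoidal AUC_0→9.25:
  [0→0.25]: (0.00+1.93)/2 × 0.25 = 0.24125
  [0.25→1.25]: (1.93+3.92)/2 × 1 = 2.925
  [1.25→2.25]: (3.92+3.46)/2 × 1 = 3.69
  [2.25→6.25]: (3.46+1.37)/2 × 4 = 9.66
  [6.25→9.25]: (1.37+0.68)/2 × 3 = 3.075
  Sum = 19.59125 mg/L·hr
Extrapolated tail: C_last / k_e = 0.68 / 0.237 = 2.869
AUC_0→∞ = 19.59125 + 2.869 = 22.46025 mg/L·hr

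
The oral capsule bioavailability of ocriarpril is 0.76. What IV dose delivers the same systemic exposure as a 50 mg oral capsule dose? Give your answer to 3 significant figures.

D_iv = 38.0 mg

Systemic exposure from an extravascular dose = F × D_ev, so the equivalent IV dose is F × D_ev.
D_iv = F × D_ev = 0.76 × 50 = 38 mg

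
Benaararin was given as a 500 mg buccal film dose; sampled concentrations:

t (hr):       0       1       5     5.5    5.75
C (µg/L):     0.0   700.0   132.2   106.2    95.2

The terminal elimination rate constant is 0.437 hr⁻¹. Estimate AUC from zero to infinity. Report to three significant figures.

Trapezoidal AUC_0→5.75:
  [0→1]: (0.0+700.0)/2 × 1 = 350.0
  [1→5]: (700.0+132.2)/2 × 4 = 1664.4
  [5→5.5]: (132.2+106.2)/2 × 0.5 = 59.6
  [5.5→5.75]: (106.2+95.2)/2 × 0.25 = 25.175
  Sum = 2099.175 µg/L·hr
Extrapolated tail: C_last / k_e = 95.2 / 0.437 = 217.849
AUC_0→∞ = 2099.175 + 217.849 = 2317.024 µg/L·hr

AUC = 2320 µg/L·hr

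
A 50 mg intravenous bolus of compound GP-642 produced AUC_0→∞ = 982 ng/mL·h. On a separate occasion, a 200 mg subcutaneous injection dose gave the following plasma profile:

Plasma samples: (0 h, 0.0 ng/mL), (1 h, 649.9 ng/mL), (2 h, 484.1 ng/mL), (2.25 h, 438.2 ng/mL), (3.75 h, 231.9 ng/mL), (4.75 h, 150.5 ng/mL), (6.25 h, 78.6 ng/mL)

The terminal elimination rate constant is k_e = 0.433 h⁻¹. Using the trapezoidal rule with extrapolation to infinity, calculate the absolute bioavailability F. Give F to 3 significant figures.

Trapezoidal AUC_0→6.25 (subcutaneous injection):
  [0→1]: (0.0+649.9)/2 × 1 = 324.95
  [1→2]: (649.9+484.1)/2 × 1 = 567.0
  [2→2.25]: (484.1+438.2)/2 × 0.25 = 115.2875
  [2.25→3.75]: (438.2+231.9)/2 × 1.5 = 502.575
  [3.75→4.75]: (231.9+150.5)/2 × 1 = 191.2
  [4.75→6.25]: (150.5+78.6)/2 × 1.5 = 171.825
  Sum = 1872.8375 ng/mL·h
Tail: C_last/k_e = 78.6/0.433 = 181.524
AUC_0→∞ (subcutaneous injection) = 1872.8375 + 181.524 = 2054.3615 ng/mL·h
F = (AUC_ev/D_ev)/(AUC_iv/D_iv) = (2054.3615/200)/(982/50) = 10.2718/19.64 = 0.5230

F = 0.523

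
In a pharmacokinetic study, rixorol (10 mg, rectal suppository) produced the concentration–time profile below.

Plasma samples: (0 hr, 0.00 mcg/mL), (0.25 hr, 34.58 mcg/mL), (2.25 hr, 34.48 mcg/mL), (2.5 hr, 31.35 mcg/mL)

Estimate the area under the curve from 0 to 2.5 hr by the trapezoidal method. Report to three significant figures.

AUC = 81.6 mcg/mL·hr

Trapezoidal AUC_0→2.5:
  [0→0.25]: (0.00+34.58)/2 × 0.25 = 4.3225
  [0.25→2.25]: (34.58+34.48)/2 × 2 = 69.06
  [2.25→2.5]: (34.48+31.35)/2 × 0.25 = 8.22875
  Sum = 81.61125 mcg/mL·hr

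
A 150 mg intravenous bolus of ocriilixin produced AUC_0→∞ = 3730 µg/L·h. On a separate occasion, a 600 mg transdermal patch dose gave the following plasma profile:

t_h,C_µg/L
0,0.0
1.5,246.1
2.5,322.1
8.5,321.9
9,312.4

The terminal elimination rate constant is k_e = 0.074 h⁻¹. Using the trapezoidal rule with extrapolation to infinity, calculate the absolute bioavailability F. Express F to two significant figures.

Trapezoidal AUC_0→9 (transdermal patch):
  [0→1.5]: (0.0+246.1)/2 × 1.5 = 184.575
  [1.5→2.5]: (246.1+322.1)/2 × 1 = 284.1
  [2.5→8.5]: (322.1+321.9)/2 × 6 = 1932.0
  [8.5→9]: (321.9+312.4)/2 × 0.5 = 158.575
  Sum = 2559.25 µg/L·h
Tail: C_last/k_e = 312.4/0.074 = 4221.622
AUC_0→∞ (transdermal patch) = 2559.25 + 4221.622 = 6780.872 µg/L·h
F = (AUC_ev/D_ev)/(AUC_iv/D_iv) = (6780.872/600)/(3730/150) = 11.3015/24.8667 = 0.4545

F = 0.45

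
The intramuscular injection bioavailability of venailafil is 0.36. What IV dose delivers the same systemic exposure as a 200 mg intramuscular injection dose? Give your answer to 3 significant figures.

Systemic exposure from an extravascular dose = F × D_ev, so the equivalent IV dose is F × D_ev.
D_iv = F × D_ev = 0.36 × 200 = 72 mg

D_iv = 72.0 mg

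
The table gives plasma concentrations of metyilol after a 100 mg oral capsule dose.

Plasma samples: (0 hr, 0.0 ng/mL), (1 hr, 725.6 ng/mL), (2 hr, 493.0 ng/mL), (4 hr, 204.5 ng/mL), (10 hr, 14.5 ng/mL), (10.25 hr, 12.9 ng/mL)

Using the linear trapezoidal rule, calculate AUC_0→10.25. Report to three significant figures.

AUC = 2330 ng/mL·hr

Trapezoidal AUC_0→10.25:
  [0→1]: (0.0+725.6)/2 × 1 = 362.8
  [1→2]: (725.6+493.0)/2 × 1 = 609.3
  [2→4]: (493.0+204.5)/2 × 2 = 697.5
  [4→10]: (204.5+14.5)/2 × 6 = 657.0
  [10→10.25]: (14.5+12.9)/2 × 0.25 = 3.425
  Sum = 2330.025 ng/mL·hr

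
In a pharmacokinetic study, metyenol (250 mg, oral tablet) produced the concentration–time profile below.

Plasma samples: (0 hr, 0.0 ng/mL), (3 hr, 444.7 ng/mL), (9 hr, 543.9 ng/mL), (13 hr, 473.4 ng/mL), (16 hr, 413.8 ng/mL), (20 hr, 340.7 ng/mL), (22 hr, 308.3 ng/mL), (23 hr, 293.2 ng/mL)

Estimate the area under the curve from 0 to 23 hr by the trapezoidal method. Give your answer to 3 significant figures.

Trapezoidal AUC_0→23:
  [0→3]: (0.0+444.7)/2 × 3 = 667.05
  [3→9]: (444.7+543.9)/2 × 6 = 2965.8
  [9→13]: (543.9+473.4)/2 × 4 = 2034.6
  [13→16]: (473.4+413.8)/2 × 3 = 1330.8
  [16→20]: (413.8+340.7)/2 × 4 = 1509.0
  [20→22]: (340.7+308.3)/2 × 2 = 649.0
  [22→23]: (308.3+293.2)/2 × 1 = 300.75
  Sum = 9457.0 ng/mL·hr

AUC = 9460 ng/mL·hr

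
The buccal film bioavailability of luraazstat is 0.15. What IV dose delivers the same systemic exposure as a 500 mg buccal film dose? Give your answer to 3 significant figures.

Systemic exposure from an extravascular dose = F × D_ev, so the equivalent IV dose is F × D_ev.
D_iv = F × D_ev = 0.15 × 500 = 75 mg

D_iv = 75.0 mg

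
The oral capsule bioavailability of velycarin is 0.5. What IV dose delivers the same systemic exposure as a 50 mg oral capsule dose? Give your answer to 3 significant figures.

Systemic exposure from an extravascular dose = F × D_ev, so the equivalent IV dose is F × D_ev.
D_iv = F × D_ev = 0.5 × 50 = 25 mg

D_iv = 25.0 mg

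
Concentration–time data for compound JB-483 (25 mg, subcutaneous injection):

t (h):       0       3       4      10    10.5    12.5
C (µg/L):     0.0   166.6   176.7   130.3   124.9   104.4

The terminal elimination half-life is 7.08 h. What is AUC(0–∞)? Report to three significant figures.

AUC = 2700 µg/L·h

Trapezoidal AUC_0→12.5:
  [0→3]: (0.0+166.6)/2 × 3 = 249.9
  [3→4]: (166.6+176.7)/2 × 1 = 171.65
  [4→10]: (176.7+130.3)/2 × 6 = 921.0
  [10→10.5]: (130.3+124.9)/2 × 0.5 = 63.8
  [10.5→12.5]: (124.9+104.4)/2 × 2 = 229.3
  Sum = 1635.65 µg/L·h
k_e = ln2 / t½ = 0.693147 / 7.08 = 0.0979 h^-1
Extrapolated tail: C_last / k_e = 104.4 / 0.0979 = 1066.394
AUC_0→∞ = 1635.65 + 1066.394 = 2702.044 µg/L·h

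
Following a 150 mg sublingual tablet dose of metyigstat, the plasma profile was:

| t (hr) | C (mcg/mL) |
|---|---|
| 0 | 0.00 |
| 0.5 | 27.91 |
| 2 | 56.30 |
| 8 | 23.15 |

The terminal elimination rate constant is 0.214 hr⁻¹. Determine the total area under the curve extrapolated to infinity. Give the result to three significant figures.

AUC = 417 mcg/mL·hr

Trapezoidal AUC_0→8:
  [0→0.5]: (0.00+27.91)/2 × 0.5 = 6.9775
  [0.5→2]: (27.91+56.30)/2 × 1.5 = 63.1575
  [2→8]: (56.30+23.15)/2 × 6 = 238.35
  Sum = 308.485 mcg/mL·hr
Extrapolated tail: C_last / k_e = 23.15 / 0.214 = 108.178
AUC_0→∞ = 308.485 + 108.178 = 416.663 mcg/mL·hr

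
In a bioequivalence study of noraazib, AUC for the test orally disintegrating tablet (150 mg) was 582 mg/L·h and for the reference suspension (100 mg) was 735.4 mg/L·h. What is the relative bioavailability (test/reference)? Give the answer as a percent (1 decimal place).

F_rel = (AUC_test/D_test) / (AUC_ref/D_ref)
      = (582/150) / (735.4/100)
      = 3.88 / 7.354 = 0.5276 = 52.76%

F_rel = 52.8%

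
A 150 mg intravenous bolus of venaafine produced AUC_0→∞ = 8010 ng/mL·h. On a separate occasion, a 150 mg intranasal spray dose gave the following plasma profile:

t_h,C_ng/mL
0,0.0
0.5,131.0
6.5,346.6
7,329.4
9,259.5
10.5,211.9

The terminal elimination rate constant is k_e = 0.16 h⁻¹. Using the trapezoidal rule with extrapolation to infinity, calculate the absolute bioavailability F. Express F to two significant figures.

F = 0.49

Trapezoidal AUC_0→10.5 (intranasal spray):
  [0→0.5]: (0.0+131.0)/2 × 0.5 = 32.75
  [0.5→6.5]: (131.0+346.6)/2 × 6 = 1432.8
  [6.5→7]: (346.6+329.4)/2 × 0.5 = 169.0
  [7→9]: (329.4+259.5)/2 × 2 = 588.9
  [9→10.5]: (259.5+211.9)/2 × 1.5 = 353.55
  Sum = 2577.0 ng/mL·h
Tail: C_last/k_e = 211.9/0.16 = 1324.375
AUC_0→∞ (intranasal spray) = 2577.0 + 1324.375 = 3901.375 ng/mL·h
F = (AUC_ev/D_ev)/(AUC_iv/D_iv) = (3901.375/150)/(8010/150) = 26.0092/53.4 = 0.4871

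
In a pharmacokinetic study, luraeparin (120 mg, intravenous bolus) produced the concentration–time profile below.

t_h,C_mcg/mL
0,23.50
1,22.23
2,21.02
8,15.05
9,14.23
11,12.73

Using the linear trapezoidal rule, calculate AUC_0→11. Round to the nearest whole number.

Trapezoidal AUC_0→11:
  [0→1]: (23.50+22.23)/2 × 1 = 22.865
  [1→2]: (22.23+21.02)/2 × 1 = 21.625
  [2→8]: (21.02+15.05)/2 × 6 = 108.21
  [8→9]: (15.05+14.23)/2 × 1 = 14.64
  [9→11]: (14.23+12.73)/2 × 2 = 26.96
  Sum = 194.3 mcg/mL·h

AUC = 194 mcg/mL·h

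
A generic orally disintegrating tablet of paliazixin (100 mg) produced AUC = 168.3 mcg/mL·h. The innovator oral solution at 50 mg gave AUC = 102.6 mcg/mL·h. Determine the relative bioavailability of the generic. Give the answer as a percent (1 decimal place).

F_rel = (AUC_test/D_test) / (AUC_ref/D_ref)
      = (168.3/100) / (102.6/50)
      = 1.683 / 2.052 = 0.8202 = 82.02%

F_rel = 82.0%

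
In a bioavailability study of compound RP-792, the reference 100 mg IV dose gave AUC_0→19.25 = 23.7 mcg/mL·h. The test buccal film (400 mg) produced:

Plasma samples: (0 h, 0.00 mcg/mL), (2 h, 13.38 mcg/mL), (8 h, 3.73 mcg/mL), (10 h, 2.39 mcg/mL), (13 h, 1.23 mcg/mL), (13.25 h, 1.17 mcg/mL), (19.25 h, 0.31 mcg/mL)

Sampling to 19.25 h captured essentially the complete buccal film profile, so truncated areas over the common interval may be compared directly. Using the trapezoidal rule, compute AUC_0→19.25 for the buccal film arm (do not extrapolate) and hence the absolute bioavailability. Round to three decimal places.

Trapezoidal AUC_0→19.25 (buccal film):
  [0→2]: (0.00+13.38)/2 × 2 = 13.38
  [2→8]: (13.38+3.73)/2 × 6 = 51.33
  [8→10]: (3.73+2.39)/2 × 2 = 6.12
  [10→13]: (2.39+1.23)/2 × 3 = 5.43
  [13→13.25]: (1.23+1.17)/2 × 0.25 = 0.3
  [13.25→19.25]: (1.17+0.31)/2 × 6 = 4.44
  Sum = 81.0 mcg/mL·h
F = (AUC_ev/D_ev)/(AUC_iv/D_iv) = (81.0/400)/(23.7/100) = 0.2025/0.237 = 0.8544

F = 0.854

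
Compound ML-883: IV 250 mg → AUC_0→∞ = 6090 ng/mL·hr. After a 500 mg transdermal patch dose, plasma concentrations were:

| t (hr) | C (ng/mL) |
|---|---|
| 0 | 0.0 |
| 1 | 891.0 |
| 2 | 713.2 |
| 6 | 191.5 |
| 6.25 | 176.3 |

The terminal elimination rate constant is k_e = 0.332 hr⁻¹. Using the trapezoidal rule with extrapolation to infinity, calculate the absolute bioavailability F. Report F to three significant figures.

Trapezoidal AUC_0→6.25 (transdermal patch):
  [0→1]: (0.0+891.0)/2 × 1 = 445.5
  [1→2]: (891.0+713.2)/2 × 1 = 802.1
  [2→6]: (713.2+191.5)/2 × 4 = 1809.4
  [6→6.25]: (191.5+176.3)/2 × 0.25 = 45.975
  Sum = 3102.975 ng/mL·hr
Tail: C_last/k_e = 176.3/0.332 = 531.024
AUC_0→∞ (transdermal patch) = 3102.975 + 531.024 = 3633.999 ng/mL·hr
F = (AUC_ev/D_ev)/(AUC_iv/D_iv) = (3633.999/500)/(6090/250) = 7.267998/24.36 = 0.2984

F = 0.298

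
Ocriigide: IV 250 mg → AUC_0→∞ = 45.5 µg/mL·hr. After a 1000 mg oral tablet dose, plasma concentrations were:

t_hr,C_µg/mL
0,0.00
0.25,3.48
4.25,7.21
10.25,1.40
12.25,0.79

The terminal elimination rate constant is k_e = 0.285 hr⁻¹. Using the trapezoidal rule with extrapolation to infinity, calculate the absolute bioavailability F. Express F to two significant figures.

F = 0.29

Trapezoidal AUC_0→12.25 (oral tablet):
  [0→0.25]: (0.00+3.48)/2 × 0.25 = 0.435
  [0.25→4.25]: (3.48+7.21)/2 × 4 = 21.38
  [4.25→10.25]: (7.21+1.40)/2 × 6 = 25.83
  [10.25→12.25]: (1.40+0.79)/2 × 2 = 2.19
  Sum = 49.835 µg/mL·hr
Tail: C_last/k_e = 0.79/0.285 = 2.772
AUC_0→∞ (oral tablet) = 49.835 + 2.772 = 52.607 µg/mL·hr
F = (AUC_ev/D_ev)/(AUC_iv/D_iv) = (52.607/1000)/(45.5/250) = 0.052607/0.182 = 0.2890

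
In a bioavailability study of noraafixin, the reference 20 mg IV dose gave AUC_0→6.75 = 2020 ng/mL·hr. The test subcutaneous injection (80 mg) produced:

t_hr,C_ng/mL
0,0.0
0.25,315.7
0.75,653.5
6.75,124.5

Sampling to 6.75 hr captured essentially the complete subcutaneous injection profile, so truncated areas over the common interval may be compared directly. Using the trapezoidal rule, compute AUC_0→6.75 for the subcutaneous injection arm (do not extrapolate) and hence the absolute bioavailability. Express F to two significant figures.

Trapezoidal AUC_0→6.75 (subcutaneous injection):
  [0→0.25]: (0.0+315.7)/2 × 0.25 = 39.4625
  [0.25→0.75]: (315.7+653.5)/2 × 0.5 = 242.3
  [0.75→6.75]: (653.5+124.5)/2 × 6 = 2334.0
  Sum = 2615.7625 ng/mL·hr
F = (AUC_ev/D_ev)/(AUC_iv/D_iv) = (2615.7625/80)/(2020/20) = 32.697/101 = 0.3237

F = 0.32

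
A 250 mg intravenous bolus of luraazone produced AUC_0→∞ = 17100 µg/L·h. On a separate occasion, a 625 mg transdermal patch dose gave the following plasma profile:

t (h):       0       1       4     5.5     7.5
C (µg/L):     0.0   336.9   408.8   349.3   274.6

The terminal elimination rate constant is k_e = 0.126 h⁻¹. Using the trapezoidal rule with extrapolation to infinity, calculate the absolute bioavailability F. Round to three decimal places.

F = 0.109

Trapezoidal AUC_0→7.5 (transdermal patch):
  [0→1]: (0.0+336.9)/2 × 1 = 168.45
  [1→4]: (336.9+408.8)/2 × 3 = 1118.55
  [4→5.5]: (408.8+349.3)/2 × 1.5 = 568.575
  [5.5→7.5]: (349.3+274.6)/2 × 2 = 623.9
  Sum = 2479.475 µg/L·h
Tail: C_last/k_e = 274.6/0.126 = 2179.365
AUC_0→∞ (transdermal patch) = 2479.475 + 2179.365 = 4658.84 µg/L·h
F = (AUC_ev/D_ev)/(AUC_iv/D_iv) = (4658.84/625)/(17100/250) = 7.454144/68.4 = 0.1090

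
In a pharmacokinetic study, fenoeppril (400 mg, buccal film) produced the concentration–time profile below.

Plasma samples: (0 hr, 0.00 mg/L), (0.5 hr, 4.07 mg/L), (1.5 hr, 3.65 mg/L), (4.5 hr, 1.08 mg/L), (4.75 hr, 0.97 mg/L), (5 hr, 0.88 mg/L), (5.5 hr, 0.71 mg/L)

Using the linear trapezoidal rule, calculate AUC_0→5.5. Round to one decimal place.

Trapezoidal AUC_0→5.5:
  [0→0.5]: (0.00+4.07)/2 × 0.5 = 1.0175
  [0.5→1.5]: (4.07+3.65)/2 × 1 = 3.86
  [1.5→4.5]: (3.65+1.08)/2 × 3 = 7.095
  [4.5→4.75]: (1.08+0.97)/2 × 0.25 = 0.25625
  [4.75→5]: (0.97+0.88)/2 × 0.25 = 0.23125
  [5→5.5]: (0.88+0.71)/2 × 0.5 = 0.3975
  Sum = 12.8575 mg/L·hr

AUC = 12.9 mg/L·hr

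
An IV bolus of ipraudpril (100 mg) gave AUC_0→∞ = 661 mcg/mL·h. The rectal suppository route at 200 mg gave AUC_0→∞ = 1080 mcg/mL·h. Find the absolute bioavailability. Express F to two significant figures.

F = 0.82

F = (AUC_ev / D_ev) / (AUC_iv / D_iv)
  = (1080/200) / (661/100)
  = 5.4 / 6.61 = 0.8169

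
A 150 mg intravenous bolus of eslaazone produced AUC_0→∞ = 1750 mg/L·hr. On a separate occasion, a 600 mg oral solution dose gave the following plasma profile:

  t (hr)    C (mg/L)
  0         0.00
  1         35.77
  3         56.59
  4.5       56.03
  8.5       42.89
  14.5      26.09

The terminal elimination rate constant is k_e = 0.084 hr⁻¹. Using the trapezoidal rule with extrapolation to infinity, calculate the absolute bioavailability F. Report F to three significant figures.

F = 0.130

Trapezoidal AUC_0→14.5 (oral solution):
  [0→1]: (0.00+35.77)/2 × 1 = 17.885
  [1→3]: (35.77+56.59)/2 × 2 = 92.36
  [3→4.5]: (56.59+56.03)/2 × 1.5 = 84.465
  [4.5→8.5]: (56.03+42.89)/2 × 4 = 197.84
  [8.5→14.5]: (42.89+26.09)/2 × 6 = 206.94
  Sum = 599.49 mg/L·hr
Tail: C_last/k_e = 26.09/0.084 = 310.595
AUC_0→∞ (oral solution) = 599.49 + 310.595 = 910.085 mg/L·hr
F = (AUC_ev/D_ev)/(AUC_iv/D_iv) = (910.085/600)/(1750/150) = 1.51681/11.6667 = 0.1300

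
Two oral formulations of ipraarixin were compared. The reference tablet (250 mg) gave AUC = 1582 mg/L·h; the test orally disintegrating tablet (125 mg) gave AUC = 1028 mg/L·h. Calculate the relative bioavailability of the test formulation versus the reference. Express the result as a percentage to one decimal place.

F_rel = 130.0%

F_rel = (AUC_test/D_test) / (AUC_ref/D_ref)
      = (1028/125) / (1582/250)
      = 8.224 / 6.328 = 1.2996 = 129.96%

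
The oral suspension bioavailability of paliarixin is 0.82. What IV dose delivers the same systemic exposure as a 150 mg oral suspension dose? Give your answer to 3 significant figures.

Systemic exposure from an extravascular dose = F × D_ev, so the equivalent IV dose is F × D_ev.
D_iv = F × D_ev = 0.82 × 150 = 123 mg

D_iv = 123 mg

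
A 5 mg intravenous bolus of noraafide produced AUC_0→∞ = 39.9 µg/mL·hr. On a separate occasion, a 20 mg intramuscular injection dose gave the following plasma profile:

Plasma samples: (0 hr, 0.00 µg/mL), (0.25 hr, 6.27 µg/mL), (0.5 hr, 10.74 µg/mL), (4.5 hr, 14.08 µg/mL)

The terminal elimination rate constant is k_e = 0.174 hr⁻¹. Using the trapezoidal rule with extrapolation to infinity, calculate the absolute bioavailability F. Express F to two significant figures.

F = 0.84

Trapezoidal AUC_0→4.5 (intramuscular injection):
  [0→0.25]: (0.00+6.27)/2 × 0.25 = 0.78375
  [0.25→0.5]: (6.27+10.74)/2 × 0.25 = 2.12625
  [0.5→4.5]: (10.74+14.08)/2 × 4 = 49.64
  Sum = 52.55 µg/mL·hr
Tail: C_last/k_e = 14.08/0.174 = 80.920
AUC_0→∞ (intramuscular injection) = 52.55 + 80.920 = 133.47 µg/mL·hr
F = (AUC_ev/D_ev)/(AUC_iv/D_iv) = (133.47/20)/(39.9/5) = 6.6735/7.98 = 0.8363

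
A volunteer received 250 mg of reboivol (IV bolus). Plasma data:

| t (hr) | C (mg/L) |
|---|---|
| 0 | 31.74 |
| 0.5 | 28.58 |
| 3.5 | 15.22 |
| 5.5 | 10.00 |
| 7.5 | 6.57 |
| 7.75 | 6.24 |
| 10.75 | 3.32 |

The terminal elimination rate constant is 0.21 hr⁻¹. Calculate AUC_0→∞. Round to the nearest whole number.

AUC = 154 mg/L·hr

Trapezoidal AUC_0→10.75:
  [0→0.5]: (31.74+28.58)/2 × 0.5 = 15.08
  [0.5→3.5]: (28.58+15.22)/2 × 3 = 65.7
  [3.5→5.5]: (15.22+10.00)/2 × 2 = 25.22
  [5.5→7.5]: (10.00+6.57)/2 × 2 = 16.57
  [7.5→7.75]: (6.57+6.24)/2 × 0.25 = 1.60125
  [7.75→10.75]: (6.24+3.32)/2 × 3 = 14.34
  Sum = 138.51125 mg/L·hr
Extrapolated tail: C_last / k_e = 3.32 / 0.21 = 15.810
AUC_0→∞ = 138.51125 + 15.810 = 154.32125 mg/L·hr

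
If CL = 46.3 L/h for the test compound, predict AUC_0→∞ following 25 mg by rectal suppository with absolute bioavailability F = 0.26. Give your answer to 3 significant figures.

AUC = 0.140 mg/L·h

AUC_0→∞ = F × Dose / CL
        = 0.26 × 25 / 46.3 = 0.140389 mg/L·h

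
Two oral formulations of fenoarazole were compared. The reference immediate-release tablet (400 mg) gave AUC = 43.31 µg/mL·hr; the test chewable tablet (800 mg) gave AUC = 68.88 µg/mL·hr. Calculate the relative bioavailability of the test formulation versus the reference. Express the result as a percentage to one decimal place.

F_rel = 79.5%

F_rel = (AUC_test/D_test) / (AUC_ref/D_ref)
      = (68.88/800) / (43.31/400)
      = 0.0861 / 0.108275 = 0.7952 = 79.52%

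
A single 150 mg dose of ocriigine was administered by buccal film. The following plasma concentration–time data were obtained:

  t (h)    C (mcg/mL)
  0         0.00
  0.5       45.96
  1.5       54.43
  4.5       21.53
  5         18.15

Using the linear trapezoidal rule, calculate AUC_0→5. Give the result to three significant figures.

AUC = 186 mcg/mL·h

Trapezoidal AUC_0→5:
  [0→0.5]: (0.00+45.96)/2 × 0.5 = 11.49
  [0.5→1.5]: (45.96+54.43)/2 × 1 = 50.195
  [1.5→4.5]: (54.43+21.53)/2 × 3 = 113.94
  [4.5→5]: (21.53+18.15)/2 × 0.5 = 9.92
  Sum = 185.545 mcg/mL·h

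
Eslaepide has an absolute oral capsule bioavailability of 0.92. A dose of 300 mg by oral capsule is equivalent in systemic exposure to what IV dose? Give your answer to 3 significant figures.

D_iv = 276 mg

Systemic exposure from an extravascular dose = F × D_ev, so the equivalent IV dose is F × D_ev.
D_iv = F × D_ev = 0.92 × 300 = 276 mg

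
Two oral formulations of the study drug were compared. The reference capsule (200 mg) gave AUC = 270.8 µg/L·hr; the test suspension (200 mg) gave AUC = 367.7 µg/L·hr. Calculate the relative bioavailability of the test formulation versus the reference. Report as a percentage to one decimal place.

F_rel = (AUC_test/D_test) / (AUC_ref/D_ref)
      = (367.7/200) / (270.8/200)
      = 1.8385 / 1.354 = 1.3578 = 135.78%

F_rel = 135.8%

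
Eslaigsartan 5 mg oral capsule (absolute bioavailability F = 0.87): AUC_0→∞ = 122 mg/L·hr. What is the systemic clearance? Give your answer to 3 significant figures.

CL = 0.0357 L/hr

CL = F × Dose / AUC_0→∞
   = 0.87 × 5 / 122 = 0.0356557 L/hr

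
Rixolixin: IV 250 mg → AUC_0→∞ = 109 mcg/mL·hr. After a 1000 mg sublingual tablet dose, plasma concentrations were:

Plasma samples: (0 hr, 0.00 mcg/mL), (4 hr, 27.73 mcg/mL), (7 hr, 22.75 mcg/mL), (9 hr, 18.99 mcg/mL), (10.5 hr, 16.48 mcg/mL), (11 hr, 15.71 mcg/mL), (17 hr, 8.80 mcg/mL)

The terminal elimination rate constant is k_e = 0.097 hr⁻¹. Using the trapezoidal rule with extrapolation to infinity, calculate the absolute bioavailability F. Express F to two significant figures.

F = 0.85

Trapezoidal AUC_0→17 (sublingual tablet):
  [0→4]: (0.00+27.73)/2 × 4 = 55.46
  [4→7]: (27.73+22.75)/2 × 3 = 75.72
  [7→9]: (22.75+18.99)/2 × 2 = 41.74
  [9→10.5]: (18.99+16.48)/2 × 1.5 = 26.6025
  [10.5→11]: (16.48+15.71)/2 × 0.5 = 8.0475
  [11→17]: (15.71+8.80)/2 × 6 = 73.53
  Sum = 281.1 mcg/mL·hr
Tail: C_last/k_e = 8.80/0.097 = 90.722
AUC_0→∞ (sublingual tablet) = 281.1 + 90.722 = 371.822 mcg/mL·hr
F = (AUC_ev/D_ev)/(AUC_iv/D_iv) = (371.822/1000)/(109/250) = 0.371822/0.436 = 0.8528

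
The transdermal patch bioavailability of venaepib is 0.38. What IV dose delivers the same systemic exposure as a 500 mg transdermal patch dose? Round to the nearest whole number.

Systemic exposure from an extravascular dose = F × D_ev, so the equivalent IV dose is F × D_ev.
D_iv = F × D_ev = 0.38 × 500 = 190 mg

D_iv = 190 mg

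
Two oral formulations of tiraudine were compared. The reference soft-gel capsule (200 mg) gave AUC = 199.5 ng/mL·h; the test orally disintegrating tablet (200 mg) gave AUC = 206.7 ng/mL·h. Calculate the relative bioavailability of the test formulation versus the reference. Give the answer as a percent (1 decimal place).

F_rel = (AUC_test/D_test) / (AUC_ref/D_ref)
      = (206.7/200) / (199.5/200)
      = 1.0335 / 0.9975 = 1.0361 = 103.61%

F_rel = 103.6%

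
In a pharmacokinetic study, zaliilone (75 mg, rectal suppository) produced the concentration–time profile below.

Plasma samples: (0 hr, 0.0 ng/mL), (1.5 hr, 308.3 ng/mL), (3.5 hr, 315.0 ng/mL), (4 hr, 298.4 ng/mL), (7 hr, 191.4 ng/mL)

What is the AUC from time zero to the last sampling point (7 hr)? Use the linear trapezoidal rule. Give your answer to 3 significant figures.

Trapezoidal AUC_0→7:
  [0→1.5]: (0.0+308.3)/2 × 1.5 = 231.225
  [1.5→3.5]: (308.3+315.0)/2 × 2 = 623.3
  [3.5→4]: (315.0+298.4)/2 × 0.5 = 153.35
  [4→7]: (298.4+191.4)/2 × 3 = 734.7
  Sum = 1742.575 ng/mL·hr

AUC = 1740 ng/mL·hr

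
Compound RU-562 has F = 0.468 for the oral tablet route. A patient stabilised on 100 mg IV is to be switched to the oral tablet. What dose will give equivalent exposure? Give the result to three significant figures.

D_oral = 214 mg

For equal systemic exposure: F × D_ev = D_iv
D_ev = D_iv / F = 100 / 0.468 = 213.675 mg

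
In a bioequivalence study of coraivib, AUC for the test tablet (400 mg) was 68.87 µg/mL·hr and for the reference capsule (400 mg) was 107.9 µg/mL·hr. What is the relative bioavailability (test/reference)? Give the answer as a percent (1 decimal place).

F_rel = 63.8%

F_rel = (AUC_test/D_test) / (AUC_ref/D_ref)
      = (68.87/400) / (107.9/400)
      = 0.172175 / 0.26975 = 0.6383 = 63.83%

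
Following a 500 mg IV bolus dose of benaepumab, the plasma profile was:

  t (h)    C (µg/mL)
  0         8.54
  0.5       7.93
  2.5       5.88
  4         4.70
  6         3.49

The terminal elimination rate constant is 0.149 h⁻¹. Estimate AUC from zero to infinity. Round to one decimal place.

Trapezoidal AUC_0→6:
  [0→0.5]: (8.54+7.93)/2 × 0.5 = 4.1175
  [0.5→2.5]: (7.93+5.88)/2 × 2 = 13.81
  [2.5→4]: (5.88+4.70)/2 × 1.5 = 7.935
  [4→6]: (4.70+3.49)/2 × 2 = 8.19
  Sum = 34.0525 µg/mL·h
Extrapolated tail: C_last / k_e = 3.49 / 0.149 = 23.423
AUC_0→∞ = 34.0525 + 23.423 = 57.4755 µg/mL·h

AUC = 57.5 µg/mL·h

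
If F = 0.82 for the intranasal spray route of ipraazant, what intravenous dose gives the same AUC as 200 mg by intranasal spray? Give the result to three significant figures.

Systemic exposure from an extravascular dose = F × D_ev, so the equivalent IV dose is F × D_ev.
D_iv = F × D_ev = 0.82 × 200 = 164 mg

D_iv = 164 mg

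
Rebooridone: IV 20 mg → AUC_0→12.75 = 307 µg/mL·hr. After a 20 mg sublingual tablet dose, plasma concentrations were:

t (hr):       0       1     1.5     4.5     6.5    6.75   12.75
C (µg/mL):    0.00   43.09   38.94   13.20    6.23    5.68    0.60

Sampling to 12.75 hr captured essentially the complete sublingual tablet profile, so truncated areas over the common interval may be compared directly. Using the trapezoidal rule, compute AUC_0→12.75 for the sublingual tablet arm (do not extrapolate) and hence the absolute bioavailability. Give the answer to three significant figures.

Trapezoidal AUC_0→12.75 (sublingual tablet):
  [0→1]: (0.00+43.09)/2 × 1 = 21.545
  [1→1.5]: (43.09+38.94)/2 × 0.5 = 20.5075
  [1.5→4.5]: (38.94+13.20)/2 × 3 = 78.21
  [4.5→6.5]: (13.20+6.23)/2 × 2 = 19.43
  [6.5→6.75]: (6.23+5.68)/2 × 0.25 = 1.48875
  [6.75→12.75]: (5.68+0.60)/2 × 6 = 18.84
  Sum = 160.02125 µg/mL·hr
F = (AUC_ev/D_ev)/(AUC_iv/D_iv) = (160.02125/20)/(307/20) = 8.0010625/15.35 = 0.5212

F = 0.521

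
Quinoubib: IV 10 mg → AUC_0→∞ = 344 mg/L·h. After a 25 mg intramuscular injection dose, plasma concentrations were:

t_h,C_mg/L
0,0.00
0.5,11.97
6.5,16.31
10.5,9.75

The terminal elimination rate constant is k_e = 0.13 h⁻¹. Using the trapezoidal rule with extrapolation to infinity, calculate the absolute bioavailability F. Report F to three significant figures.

Trapezoidal AUC_0→10.5 (intramuscular injection):
  [0→0.5]: (0.00+11.97)/2 × 0.5 = 2.9925
  [0.5→6.5]: (11.97+16.31)/2 × 6 = 84.84
  [6.5→10.5]: (16.31+9.75)/2 × 4 = 52.12
  Sum = 139.9525 mg/L·h
Tail: C_last/k_e = 9.75/0.13 = 75.000
AUC_0→∞ (intramuscular injection) = 139.9525 + 75.000 = 214.9525 mg/L·h
F = (AUC_ev/D_ev)/(AUC_iv/D_iv) = (214.9525/25)/(344/10) = 8.5981/34.4 = 0.2499

F = 0.250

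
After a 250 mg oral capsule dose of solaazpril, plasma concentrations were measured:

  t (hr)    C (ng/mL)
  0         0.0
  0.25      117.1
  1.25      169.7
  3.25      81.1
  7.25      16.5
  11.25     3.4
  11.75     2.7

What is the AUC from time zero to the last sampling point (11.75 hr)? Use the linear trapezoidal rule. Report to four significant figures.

Trapezoidal AUC_0→11.75:
  [0→0.25]: (0.0+117.1)/2 × 0.25 = 14.6375
  [0.25→1.25]: (117.1+169.7)/2 × 1 = 143.4
  [1.25→3.25]: (169.7+81.1)/2 × 2 = 250.8
  [3.25→7.25]: (81.1+16.5)/2 × 4 = 195.2
  [7.25→11.25]: (16.5+3.4)/2 × 4 = 39.8
  [11.25→11.75]: (3.4+2.7)/2 × 0.5 = 1.525
  Sum = 645.3625 ng/mL·hr

AUC = 645.4 ng/mL·hr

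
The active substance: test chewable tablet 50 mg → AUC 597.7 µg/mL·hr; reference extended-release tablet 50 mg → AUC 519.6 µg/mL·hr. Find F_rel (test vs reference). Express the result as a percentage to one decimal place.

F_rel = 115.0%

F_rel = (AUC_test/D_test) / (AUC_ref/D_ref)
      = (597.7/50) / (519.6/50)
      = 11.954 / 10.392 = 1.1503 = 115.03%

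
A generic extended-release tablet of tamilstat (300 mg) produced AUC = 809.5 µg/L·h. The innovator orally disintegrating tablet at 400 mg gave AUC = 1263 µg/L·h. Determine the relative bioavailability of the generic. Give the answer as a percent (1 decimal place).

F_rel = (AUC_test/D_test) / (AUC_ref/D_ref)
      = (809.5/300) / (1263/400)
      = 2.69833 / 3.1575 = 0.8546 = 85.46%

F_rel = 85.5%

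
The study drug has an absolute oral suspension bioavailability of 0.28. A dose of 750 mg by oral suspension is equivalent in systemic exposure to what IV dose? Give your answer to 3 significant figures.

Systemic exposure from an extravascular dose = F × D_ev, so the equivalent IV dose is F × D_ev.
D_iv = F × D_ev = 0.28 × 750 = 210 mg

D_iv = 210 mg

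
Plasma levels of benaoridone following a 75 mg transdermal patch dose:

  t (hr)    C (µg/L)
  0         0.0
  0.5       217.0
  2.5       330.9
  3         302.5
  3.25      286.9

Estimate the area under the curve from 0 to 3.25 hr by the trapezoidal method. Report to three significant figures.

AUC = 834 µg/L·hr

Trapezoidal AUC_0→3.25:
  [0→0.5]: (0.0+217.0)/2 × 0.5 = 54.25
  [0.5→2.5]: (217.0+330.9)/2 × 2 = 547.9
  [2.5→3]: (330.9+302.5)/2 × 0.5 = 158.35
  [3→3.25]: (302.5+286.9)/2 × 0.25 = 73.675
  Sum = 834.175 µg/L·hr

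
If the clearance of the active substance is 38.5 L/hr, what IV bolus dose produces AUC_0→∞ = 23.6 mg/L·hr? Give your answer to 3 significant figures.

Dose = 909 mg

Dose_iv = CL × AUC_0→∞
     = 38.5 × 23.6 = 908.6 mg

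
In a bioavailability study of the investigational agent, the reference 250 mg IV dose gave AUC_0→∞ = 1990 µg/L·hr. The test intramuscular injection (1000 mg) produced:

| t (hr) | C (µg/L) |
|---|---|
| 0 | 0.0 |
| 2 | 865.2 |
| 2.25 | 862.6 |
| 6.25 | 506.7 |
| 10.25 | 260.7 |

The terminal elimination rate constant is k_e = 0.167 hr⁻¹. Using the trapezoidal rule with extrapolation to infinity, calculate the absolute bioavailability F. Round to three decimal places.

Trapezoidal AUC_0→10.25 (intramuscular injection):
  [0→2]: (0.0+865.2)/2 × 2 = 865.2
  [2→2.25]: (865.2+862.6)/2 × 0.25 = 215.975
  [2.25→6.25]: (862.6+506.7)/2 × 4 = 2738.6
  [6.25→10.25]: (506.7+260.7)/2 × 4 = 1534.8
  Sum = 5354.575 µg/L·hr
Tail: C_last/k_e = 260.7/0.167 = 1561.078
AUC_0→∞ (intramuscular injection) = 5354.575 + 1561.078 = 6915.653 µg/L·hr
F = (AUC_ev/D_ev)/(AUC_iv/D_iv) = (6915.653/1000)/(1990/250) = 6.915653/7.96 = 0.8688

F = 0.869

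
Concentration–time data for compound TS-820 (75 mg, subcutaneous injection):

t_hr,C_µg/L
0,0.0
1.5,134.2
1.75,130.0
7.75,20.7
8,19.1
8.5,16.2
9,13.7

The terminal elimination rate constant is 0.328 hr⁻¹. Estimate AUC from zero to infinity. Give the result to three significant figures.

AUC = 649 µg/L·hr

Trapezoidal AUC_0→9:
  [0→1.5]: (0.0+134.2)/2 × 1.5 = 100.65
  [1.5→1.75]: (134.2+130.0)/2 × 0.25 = 33.025
  [1.75→7.75]: (130.0+20.7)/2 × 6 = 452.1
  [7.75→8]: (20.7+19.1)/2 × 0.25 = 4.975
  [8→8.5]: (19.1+16.2)/2 × 0.5 = 8.825
  [8.5→9]: (16.2+13.7)/2 × 0.5 = 7.475
  Sum = 607.05 µg/L·hr
Extrapolated tail: C_last / k_e = 13.7 / 0.328 = 41.768
AUC_0→∞ = 607.05 + 41.768 = 648.818 µg/L·hr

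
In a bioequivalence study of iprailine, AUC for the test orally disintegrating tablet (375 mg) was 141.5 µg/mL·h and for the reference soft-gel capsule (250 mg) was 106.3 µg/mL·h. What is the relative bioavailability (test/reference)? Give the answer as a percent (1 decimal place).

F_rel = 88.7%

F_rel = (AUC_test/D_test) / (AUC_ref/D_ref)
      = (141.5/375) / (106.3/250)
      = 0.377333 / 0.4252 = 0.8874 = 88.74%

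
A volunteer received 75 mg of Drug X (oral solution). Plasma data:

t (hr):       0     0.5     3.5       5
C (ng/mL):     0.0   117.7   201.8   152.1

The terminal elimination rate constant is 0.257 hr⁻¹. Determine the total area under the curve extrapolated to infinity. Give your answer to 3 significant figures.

AUC = 1370 ng/mL·hr

Trapezoidal AUC_0→5:
  [0→0.5]: (0.0+117.7)/2 × 0.5 = 29.425
  [0.5→3.5]: (117.7+201.8)/2 × 3 = 479.25
  [3.5→5]: (201.8+152.1)/2 × 1.5 = 265.425
  Sum = 774.1 ng/mL·hr
Extrapolated tail: C_last / k_e = 152.1 / 0.257 = 591.829
AUC_0→∞ = 774.1 + 591.829 = 1365.929 ng/mL·hr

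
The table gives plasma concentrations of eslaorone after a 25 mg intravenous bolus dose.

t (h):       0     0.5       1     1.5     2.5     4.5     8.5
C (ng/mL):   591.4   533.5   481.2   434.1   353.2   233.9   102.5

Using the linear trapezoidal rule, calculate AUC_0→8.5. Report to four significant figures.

AUC = 2417 ng/mL·h

Trapezoidal AUC_0→8.5:
  [0→0.5]: (591.4+533.5)/2 × 0.5 = 281.225
  [0.5→1]: (533.5+481.2)/2 × 0.5 = 253.675
  [1→1.5]: (481.2+434.1)/2 × 0.5 = 228.825
  [1.5→2.5]: (434.1+353.2)/2 × 1 = 393.65
  [2.5→4.5]: (353.2+233.9)/2 × 2 = 587.1
  [4.5→8.5]: (233.9+102.5)/2 × 4 = 672.8
  Sum = 2417.275 ng/mL·h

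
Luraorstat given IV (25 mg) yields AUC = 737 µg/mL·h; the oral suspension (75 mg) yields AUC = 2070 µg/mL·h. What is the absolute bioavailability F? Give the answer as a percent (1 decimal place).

F = (AUC_ev / D_ev) / (AUC_iv / D_iv)
  = (2070/75) / (737/25)
  = 27.6 / 29.48 = 0.9362
  = 93.62%

F = 93.6%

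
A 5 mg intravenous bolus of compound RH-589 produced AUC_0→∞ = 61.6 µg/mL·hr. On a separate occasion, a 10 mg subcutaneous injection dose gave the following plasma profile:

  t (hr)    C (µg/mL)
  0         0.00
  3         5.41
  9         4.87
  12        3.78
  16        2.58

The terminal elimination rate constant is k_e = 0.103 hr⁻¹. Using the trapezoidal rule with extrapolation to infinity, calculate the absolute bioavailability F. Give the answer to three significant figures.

F = 0.728

Trapezoidal AUC_0→16 (subcutaneous injection):
  [0→3]: (0.00+5.41)/2 × 3 = 8.115
  [3→9]: (5.41+4.87)/2 × 6 = 30.84
  [9→12]: (4.87+3.78)/2 × 3 = 12.975
  [12→16]: (3.78+2.58)/2 × 4 = 12.72
  Sum = 64.65 µg/mL·hr
Tail: C_last/k_e = 2.58/0.103 = 25.049
AUC_0→∞ (subcutaneous injection) = 64.65 + 25.049 = 89.699 µg/mL·hr
F = (AUC_ev/D_ev)/(AUC_iv/D_iv) = (89.699/10)/(61.6/5) = 8.9699/12.32 = 0.7281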